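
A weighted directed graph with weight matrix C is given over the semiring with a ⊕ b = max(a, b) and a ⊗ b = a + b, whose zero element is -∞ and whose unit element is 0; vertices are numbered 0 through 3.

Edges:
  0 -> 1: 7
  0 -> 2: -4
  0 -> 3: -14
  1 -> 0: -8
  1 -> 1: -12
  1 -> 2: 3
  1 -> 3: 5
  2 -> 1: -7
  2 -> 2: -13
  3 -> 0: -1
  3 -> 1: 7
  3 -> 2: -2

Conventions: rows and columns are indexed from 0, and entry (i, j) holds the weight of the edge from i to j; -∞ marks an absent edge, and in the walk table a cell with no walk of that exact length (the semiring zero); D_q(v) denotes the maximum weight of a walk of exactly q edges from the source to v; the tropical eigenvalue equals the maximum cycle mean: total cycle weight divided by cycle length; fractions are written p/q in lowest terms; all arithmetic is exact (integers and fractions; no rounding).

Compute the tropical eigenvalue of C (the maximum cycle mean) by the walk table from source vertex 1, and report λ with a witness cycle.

q=0: [-∞, 0, -∞, -∞]
q=1: [-8, -12, 3, 5]
q=2: [4, 12, 3, -7]
q=3: [4, 11, 15, 17]
q=4: [16, 24, 15, 16]
Optimal cycle mean attained by: cycle 1->3->1, total 5 + 7, length 2.
Answer: λ = 6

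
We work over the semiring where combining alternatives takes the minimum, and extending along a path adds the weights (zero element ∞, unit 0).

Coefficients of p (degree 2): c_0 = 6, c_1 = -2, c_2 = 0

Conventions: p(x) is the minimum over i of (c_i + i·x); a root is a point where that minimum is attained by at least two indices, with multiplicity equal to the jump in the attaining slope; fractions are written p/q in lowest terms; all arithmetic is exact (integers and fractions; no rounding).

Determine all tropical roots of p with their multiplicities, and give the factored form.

hull edge (i=0, c=6) to (i=1, c=-2): slope -8, span 1
hull edge (i=1, c=-2) to (i=2, c=0): slope 2, span 1
Factored form: p(x) = 0 ⊗ (x ⊕ (-2)) ⊗ (x ⊕ 8)
Answer: roots = -2 (mult 1), 8 (mult 1)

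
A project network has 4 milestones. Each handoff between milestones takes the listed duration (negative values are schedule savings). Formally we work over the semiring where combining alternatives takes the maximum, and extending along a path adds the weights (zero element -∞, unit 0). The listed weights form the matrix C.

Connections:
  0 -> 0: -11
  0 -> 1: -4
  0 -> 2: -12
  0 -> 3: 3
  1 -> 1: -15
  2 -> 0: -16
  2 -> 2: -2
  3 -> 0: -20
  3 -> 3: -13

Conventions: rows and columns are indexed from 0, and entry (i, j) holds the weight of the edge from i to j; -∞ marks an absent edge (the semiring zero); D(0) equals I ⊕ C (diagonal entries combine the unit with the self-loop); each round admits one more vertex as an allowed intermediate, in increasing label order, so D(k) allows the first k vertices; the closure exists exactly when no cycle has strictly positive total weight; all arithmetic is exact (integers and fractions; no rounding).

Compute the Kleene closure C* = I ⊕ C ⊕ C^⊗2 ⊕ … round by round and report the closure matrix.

D(0):
  [0, -4, -12, 3]
  [-∞, 0, -∞, -∞]
  [-16, -∞, 0, -∞]
  [-20, -∞, -∞, 0]
D(1):
  [0, -4, -12, 3]
  [-∞, 0, -∞, -∞]
  [-16, -20, 0, -13]
  [-20, -24, -32, 0]
D(2):
  [0, -4, -12, 3]
  [-∞, 0, -∞, -∞]
  [-16, -20, 0, -13]
  [-20, -24, -32, 0]
D(3):
  [0, -4, -12, 3]
  [-∞, 0, -∞, -∞]
  [-16, -20, 0, -13]
  [-20, -24, -32, 0]
D(4):
  [0, -4, -12, 3]
  [-∞, 0, -∞, -∞]
  [-16, -20, 0, -13]
  [-20, -24, -32, 0]
Answer: C* = [[0, -4, -12, 3], [-∞, 0, -∞, -∞], [-16, -20, 0, -13], [-20, -24, -32, 0]]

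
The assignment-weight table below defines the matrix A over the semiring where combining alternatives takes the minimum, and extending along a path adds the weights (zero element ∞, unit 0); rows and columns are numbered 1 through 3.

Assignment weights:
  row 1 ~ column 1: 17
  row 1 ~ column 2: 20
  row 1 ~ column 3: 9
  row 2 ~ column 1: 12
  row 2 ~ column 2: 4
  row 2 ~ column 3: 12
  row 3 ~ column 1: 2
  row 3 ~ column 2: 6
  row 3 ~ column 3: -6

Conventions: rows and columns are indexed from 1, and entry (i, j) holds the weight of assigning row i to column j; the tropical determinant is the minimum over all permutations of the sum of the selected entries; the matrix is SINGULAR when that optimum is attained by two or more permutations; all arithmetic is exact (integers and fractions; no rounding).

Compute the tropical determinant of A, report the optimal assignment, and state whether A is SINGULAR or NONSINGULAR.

σ = (1, 2, 3): 17 + 4 + (-6) = 15
σ = (1, 3, 2): 17 + 12 + 6 = 35
σ = (2, 1, 3): 20 + 12 + (-6) = 26
σ = (2, 3, 1): 20 + 12 + 2 = 34
σ = (3, 1, 2): 9 + 12 + 6 = 27
σ = (3, 2, 1): 9 + 4 + 2 = 15
Optimal value attained by: σ = (1, 2, 3).
Answer: det⊕(A) = 15; verdict: SINGULAR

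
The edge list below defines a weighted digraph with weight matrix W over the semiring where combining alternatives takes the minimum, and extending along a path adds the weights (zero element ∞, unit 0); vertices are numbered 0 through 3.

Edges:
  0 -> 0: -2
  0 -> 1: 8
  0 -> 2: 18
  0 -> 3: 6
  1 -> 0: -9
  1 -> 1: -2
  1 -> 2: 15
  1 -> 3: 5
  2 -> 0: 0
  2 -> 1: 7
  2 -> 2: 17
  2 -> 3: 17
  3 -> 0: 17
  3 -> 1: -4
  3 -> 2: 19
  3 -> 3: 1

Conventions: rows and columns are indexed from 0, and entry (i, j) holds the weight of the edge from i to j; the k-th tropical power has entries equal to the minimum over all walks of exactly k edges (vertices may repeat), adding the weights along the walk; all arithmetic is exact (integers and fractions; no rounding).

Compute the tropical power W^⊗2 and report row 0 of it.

W^⊗2:
  [-4, 2, 16, 4]
  [-11, -4, 9, -3]
  [-2, 5, 18, 6]
  [-13, -6, 11, 1]
Answer: row 0 of W^⊗2 = [-4, 2, 16, 4]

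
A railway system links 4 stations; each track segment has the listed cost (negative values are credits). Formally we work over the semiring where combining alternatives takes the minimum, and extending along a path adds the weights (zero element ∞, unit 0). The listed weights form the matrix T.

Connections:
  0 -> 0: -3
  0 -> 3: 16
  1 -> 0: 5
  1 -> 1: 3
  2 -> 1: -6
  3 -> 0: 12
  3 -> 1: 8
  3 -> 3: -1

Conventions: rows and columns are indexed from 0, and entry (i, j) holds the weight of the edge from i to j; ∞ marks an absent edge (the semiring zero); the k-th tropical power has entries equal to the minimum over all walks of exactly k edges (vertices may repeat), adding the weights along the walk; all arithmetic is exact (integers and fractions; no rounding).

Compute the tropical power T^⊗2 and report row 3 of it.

T^⊗2:
  [-6, 24, ∞, 13]
  [2, 6, ∞, 21]
  [-1, -3, ∞, ∞]
  [9, 7, ∞, -2]
Answer: row 3 of T^⊗2 = [9, 7, ∞, -2]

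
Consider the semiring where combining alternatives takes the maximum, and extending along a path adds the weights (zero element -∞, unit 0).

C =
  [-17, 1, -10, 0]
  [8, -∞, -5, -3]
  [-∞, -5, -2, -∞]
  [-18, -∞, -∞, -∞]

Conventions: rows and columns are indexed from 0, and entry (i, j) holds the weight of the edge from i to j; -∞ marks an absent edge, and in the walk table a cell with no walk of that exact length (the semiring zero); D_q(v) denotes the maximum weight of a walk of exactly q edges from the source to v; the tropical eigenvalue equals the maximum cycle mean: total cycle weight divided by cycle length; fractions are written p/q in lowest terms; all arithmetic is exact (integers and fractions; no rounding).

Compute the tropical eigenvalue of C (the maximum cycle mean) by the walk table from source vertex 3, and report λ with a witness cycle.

q=0: [-∞, -∞, -∞, 0]
q=1: [-18, -∞, -∞, -∞]
q=2: [-35, -17, -28, -18]
q=3: [-9, -33, -22, -20]
q=4: [-25, -8, -19, -9]
Optimal cycle mean attained by: cycle 0->1->0, total 1 + 8, length 2.
Answer: λ = 9/2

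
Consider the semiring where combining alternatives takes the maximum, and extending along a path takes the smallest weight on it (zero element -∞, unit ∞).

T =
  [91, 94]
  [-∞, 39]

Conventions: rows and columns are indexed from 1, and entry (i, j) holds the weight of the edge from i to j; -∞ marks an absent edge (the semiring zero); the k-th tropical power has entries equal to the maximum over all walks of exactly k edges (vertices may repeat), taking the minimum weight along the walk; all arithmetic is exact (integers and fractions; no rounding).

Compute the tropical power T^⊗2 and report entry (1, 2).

T^⊗2:
  [91, 91]
  [-∞, 39]
Key observation: the optimum is the walk 1->1->2, with weight 91 min 94 = 91.
Optimal value attained by: walk 1->1->2.
Answer: (T^⊗2)[1][2] = 91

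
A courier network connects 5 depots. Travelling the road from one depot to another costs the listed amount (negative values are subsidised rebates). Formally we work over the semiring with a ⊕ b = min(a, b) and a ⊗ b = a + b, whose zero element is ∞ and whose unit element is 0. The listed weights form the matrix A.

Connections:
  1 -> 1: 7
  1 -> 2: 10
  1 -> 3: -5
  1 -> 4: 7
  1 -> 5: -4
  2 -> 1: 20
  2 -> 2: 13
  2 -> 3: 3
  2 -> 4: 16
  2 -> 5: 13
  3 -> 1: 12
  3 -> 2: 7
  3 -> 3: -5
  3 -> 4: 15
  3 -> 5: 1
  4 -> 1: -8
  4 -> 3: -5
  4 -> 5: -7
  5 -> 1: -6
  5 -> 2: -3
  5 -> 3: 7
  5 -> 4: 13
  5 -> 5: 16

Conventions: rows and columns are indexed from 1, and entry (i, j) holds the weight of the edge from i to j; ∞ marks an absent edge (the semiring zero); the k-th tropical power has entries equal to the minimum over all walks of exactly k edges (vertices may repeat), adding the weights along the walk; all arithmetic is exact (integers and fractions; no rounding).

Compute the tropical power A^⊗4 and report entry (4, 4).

A^⊗2:
  [-10, -7, -10, 9, -4]
  [7, 10, -2, 18, 4]
  [-5, -2, -10, 10, -4]
  [-13, -10, -13, -1, -12]
  [1, 4, -11, 1, -10]
A^⊗3:
  [-10, -7, -15, -3, -14]
  [-2, 1, -7, 13, -1]
  [-10, -7, -15, 2, -9]
  [-18, -15, -18, -6, -17]
  [-16, -13, -16, 3, -10]
A^⊗4:
  [-20, -17, -20, -3, -14]
  [-7, -4, -12, 5, -6]
  [-15, -12, -20, -3, -14]
  [-23, -20, -23, -11, -22]
  [-16, -13, -21, -9, -20]
Key observation: the optimum is the walk 4->1->5->1->4, with weight (-8) + (-4) + (-6) + 7 = -11.
Optimal value attained by: walk 4->1->5->1->4.
Answer: (A^⊗4)[4][4] = -11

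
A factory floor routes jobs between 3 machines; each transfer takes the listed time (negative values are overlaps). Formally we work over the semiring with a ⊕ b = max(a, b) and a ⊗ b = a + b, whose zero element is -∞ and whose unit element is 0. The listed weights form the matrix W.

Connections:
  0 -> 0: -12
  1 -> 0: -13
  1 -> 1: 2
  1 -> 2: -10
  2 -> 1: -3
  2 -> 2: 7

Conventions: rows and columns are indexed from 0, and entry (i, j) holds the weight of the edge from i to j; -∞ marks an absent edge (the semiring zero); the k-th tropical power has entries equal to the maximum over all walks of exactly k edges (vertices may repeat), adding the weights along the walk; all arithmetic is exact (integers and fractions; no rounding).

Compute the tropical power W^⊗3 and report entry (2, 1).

W^⊗2:
  [-24, -∞, -∞]
  [-11, 4, -3]
  [-16, 4, 14]
W^⊗3:
  [-36, -∞, -∞]
  [-9, 6, 4]
  [-9, 11, 21]
Key observation: the optimum is the walk 2->2->2->1, with weight 7 + 7 + (-3) = 11.
Optimal value attained by: walk 2->2->2->1.
Answer: (W^⊗3)[2][1] = 11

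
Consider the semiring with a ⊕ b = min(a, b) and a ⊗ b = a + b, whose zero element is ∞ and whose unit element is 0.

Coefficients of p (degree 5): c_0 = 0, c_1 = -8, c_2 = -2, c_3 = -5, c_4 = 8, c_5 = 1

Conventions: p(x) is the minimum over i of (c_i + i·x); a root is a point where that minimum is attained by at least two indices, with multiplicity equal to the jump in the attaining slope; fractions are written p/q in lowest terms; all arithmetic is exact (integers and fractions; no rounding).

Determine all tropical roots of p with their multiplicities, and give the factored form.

hull edge (i=0, c=0) to (i=1, c=-8): slope -8, span 1
hull edge (i=1, c=-8) to (i=3, c=-5): slope 3/2, span 2
hull edge (i=3, c=-5) to (i=5, c=1): slope 3, span 2
Factored form: p(x) = 1 ⊗ (x ⊕ (-3)) ⊗ (x ⊕ (-3)) ⊗ (x ⊕ (-3/2)) ⊗ (x ⊕ (-3/2)) ⊗ (x ⊕ 8)
Answer: roots = -3 (mult 2), -3/2 (mult 2), 8 (mult 1)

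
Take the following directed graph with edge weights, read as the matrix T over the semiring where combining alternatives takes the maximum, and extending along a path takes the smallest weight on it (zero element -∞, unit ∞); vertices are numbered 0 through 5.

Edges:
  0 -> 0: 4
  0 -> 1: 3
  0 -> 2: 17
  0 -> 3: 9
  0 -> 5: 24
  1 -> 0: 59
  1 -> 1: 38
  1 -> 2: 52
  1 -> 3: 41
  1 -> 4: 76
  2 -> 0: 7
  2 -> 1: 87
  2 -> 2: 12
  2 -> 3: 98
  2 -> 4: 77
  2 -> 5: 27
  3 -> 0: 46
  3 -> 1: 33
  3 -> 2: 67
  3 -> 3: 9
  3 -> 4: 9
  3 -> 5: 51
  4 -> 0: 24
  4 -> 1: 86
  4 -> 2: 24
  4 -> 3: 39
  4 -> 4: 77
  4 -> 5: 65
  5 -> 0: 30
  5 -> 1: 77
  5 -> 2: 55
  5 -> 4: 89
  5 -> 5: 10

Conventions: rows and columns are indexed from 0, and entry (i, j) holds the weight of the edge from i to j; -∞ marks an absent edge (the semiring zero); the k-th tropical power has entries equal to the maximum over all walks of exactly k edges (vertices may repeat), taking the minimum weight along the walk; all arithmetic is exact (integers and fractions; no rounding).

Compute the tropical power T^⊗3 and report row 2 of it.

T^⊗2:
  [24, 24, 24, 17, 24, 17]
  [41, 76, 41, 52, 76, 65]
  [59, 77, 67, 41, 77, 65]
  [33, 67, 51, 67, 67, 27]
  [59, 77, 55, 41, 77, 65]
  [59, 86, 52, 55, 77, 65]
T^⊗3:
  [24, 24, 24, 24, 24, 24]
  [59, 76, 55, 41, 76, 65]
  [59, 77, 55, 67, 77, 65]
  [59, 67, 67, 51, 67, 65]
  [59, 77, 55, 55, 77, 65]
  [59, 77, 55, 52, 77, 65]
Answer: row 2 of T^⊗3 = [59, 77, 55, 67, 77, 65]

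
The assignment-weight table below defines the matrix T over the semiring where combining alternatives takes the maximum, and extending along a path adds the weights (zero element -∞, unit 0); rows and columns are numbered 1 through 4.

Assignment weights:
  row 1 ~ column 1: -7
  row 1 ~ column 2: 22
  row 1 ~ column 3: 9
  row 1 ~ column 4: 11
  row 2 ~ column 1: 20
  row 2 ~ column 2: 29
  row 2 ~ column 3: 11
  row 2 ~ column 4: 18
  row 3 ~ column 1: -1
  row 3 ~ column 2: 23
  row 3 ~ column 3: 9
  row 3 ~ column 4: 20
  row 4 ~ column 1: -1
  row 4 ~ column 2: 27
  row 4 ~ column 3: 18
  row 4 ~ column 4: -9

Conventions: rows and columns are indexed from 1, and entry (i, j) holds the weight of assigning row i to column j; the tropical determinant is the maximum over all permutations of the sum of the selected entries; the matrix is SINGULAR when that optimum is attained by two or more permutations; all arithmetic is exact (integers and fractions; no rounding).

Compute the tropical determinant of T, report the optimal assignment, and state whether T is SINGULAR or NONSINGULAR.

σ = (1, 2, 3, 4): (-7) + 29 + 9 + (-9) = 22
σ = (1, 2, 4, 3): (-7) + 29 + 20 + 18 = 60
σ = (1, 3, 2, 4): (-7) + 11 + 23 + (-9) = 18
σ = (1, 3, 4, 2): (-7) + 11 + 20 + 27 = 51
σ = (1, 4, 2, 3): (-7) + 18 + 23 + 18 = 52
σ = (1, 4, 3, 2): (-7) + 18 + 9 + 27 = 47
σ = (2, 1, 3, 4): 22 + 20 + 9 + (-9) = 42
σ = (2, 1, 4, 3): 22 + 20 + 20 + 18 = 80
σ = (2, 3, 1, 4): 22 + 11 + (-1) + (-9) = 23
σ = (2, 3, 4, 1): 22 + 11 + 20 + (-1) = 52
σ = (2, 4, 1, 3): 22 + 18 + (-1) + 18 = 57
σ = (2, 4, 3, 1): 22 + 18 + 9 + (-1) = 48
σ = (3, 1, 2, 4): 9 + 20 + 23 + (-9) = 43
σ = (3, 1, 4, 2): 9 + 20 + 20 + 27 = 76
σ = (3, 2, 1, 4): 9 + 29 + (-1) + (-9) = 28
σ = (3, 2, 4, 1): 9 + 29 + 20 + (-1) = 57
σ = (3, 4, 1, 2): 9 + 18 + (-1) + 27 = 53
σ = (3, 4, 2, 1): 9 + 18 + 23 + (-1) = 49
σ = (4, 1, 2, 3): 11 + 20 + 23 + 18 = 72
σ = (4, 1, 3, 2): 11 + 20 + 9 + 27 = 67
σ = (4, 2, 1, 3): 11 + 29 + (-1) + 18 = 57
σ = (4, 2, 3, 1): 11 + 29 + 9 + (-1) = 48
σ = (4, 3, 1, 2): 11 + 11 + (-1) + 27 = 48
σ = (4, 3, 2, 1): 11 + 11 + 23 + (-1) = 44
Optimal value attained by: σ = (2, 1, 4, 3).
Answer: det⊕(T) = 80; verdict: NONSINGULAR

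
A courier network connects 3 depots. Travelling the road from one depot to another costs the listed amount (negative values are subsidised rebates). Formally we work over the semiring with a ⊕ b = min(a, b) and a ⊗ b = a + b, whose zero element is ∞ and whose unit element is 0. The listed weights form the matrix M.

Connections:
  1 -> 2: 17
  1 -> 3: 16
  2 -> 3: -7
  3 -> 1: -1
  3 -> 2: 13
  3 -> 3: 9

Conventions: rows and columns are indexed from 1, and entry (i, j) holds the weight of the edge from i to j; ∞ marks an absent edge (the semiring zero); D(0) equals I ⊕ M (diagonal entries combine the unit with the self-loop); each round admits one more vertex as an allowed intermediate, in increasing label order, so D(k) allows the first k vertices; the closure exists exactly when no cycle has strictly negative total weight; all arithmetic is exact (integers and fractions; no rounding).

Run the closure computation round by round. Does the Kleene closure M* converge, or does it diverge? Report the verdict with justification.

D(0):
  [0, 17, 16]
  [∞, 0, -7]
  [-1, 13, 0]
D(1):
  [0, 17, 16]
  [∞, 0, -7]
  [-1, 13, 0]
D(2):
  [0, 17, 10]
  [∞, 0, -7]
  [-1, 13, 0]
D(3):
  [0, 17, 10]
  [-8, 0, -7]
  [-1, 13, 0]
Key observation: every diagonal entry stays at the unit through all rounds, so no improving cycle exists.
Answer: CONVERGES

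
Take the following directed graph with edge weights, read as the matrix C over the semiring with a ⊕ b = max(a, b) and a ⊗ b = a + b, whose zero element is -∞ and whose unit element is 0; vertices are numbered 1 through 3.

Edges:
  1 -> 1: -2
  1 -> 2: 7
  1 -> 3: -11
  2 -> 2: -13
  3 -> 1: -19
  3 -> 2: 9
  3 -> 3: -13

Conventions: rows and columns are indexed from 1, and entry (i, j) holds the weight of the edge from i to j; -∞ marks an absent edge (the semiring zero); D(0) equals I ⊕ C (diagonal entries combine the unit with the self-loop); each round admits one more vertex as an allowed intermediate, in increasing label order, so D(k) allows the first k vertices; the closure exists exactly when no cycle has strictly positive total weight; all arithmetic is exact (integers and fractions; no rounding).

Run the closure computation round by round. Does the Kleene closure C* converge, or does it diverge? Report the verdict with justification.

D(0):
  [0, 7, -11]
  [-∞, 0, -∞]
  [-19, 9, 0]
D(1):
  [0, 7, -11]
  [-∞, 0, -∞]
  [-19, 9, 0]
D(2):
  [0, 7, -11]
  [-∞, 0, -∞]
  [-19, 9, 0]
D(3):
  [0, 7, -11]
  [-∞, 0, -∞]
  [-19, 9, 0]
Key observation: every diagonal entry stays at the unit through all rounds, so no improving cycle exists.
Answer: CONVERGES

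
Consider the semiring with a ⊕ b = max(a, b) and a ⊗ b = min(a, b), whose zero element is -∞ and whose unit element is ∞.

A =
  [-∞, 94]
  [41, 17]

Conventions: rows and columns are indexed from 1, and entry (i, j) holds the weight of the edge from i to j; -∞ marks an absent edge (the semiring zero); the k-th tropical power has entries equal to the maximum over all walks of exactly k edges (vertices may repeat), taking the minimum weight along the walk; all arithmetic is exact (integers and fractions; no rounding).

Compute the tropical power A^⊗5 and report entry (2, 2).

A^⊗2:
  [41, 17]
  [17, 41]
A^⊗3:
  [17, 41]
  [41, 17]
A^⊗4:
  [41, 17]
  [17, 41]
A^⊗5:
  [17, 41]
  [41, 17]
Key observation: the optimum is the walk 2->1->2->1->2->2, with weight 41 min 94 min 41 min 94 min 17 = 17.
Optimal value attained by: walk 2->1->2->1->2->2.
Answer: (A^⊗5)[2][2] = 17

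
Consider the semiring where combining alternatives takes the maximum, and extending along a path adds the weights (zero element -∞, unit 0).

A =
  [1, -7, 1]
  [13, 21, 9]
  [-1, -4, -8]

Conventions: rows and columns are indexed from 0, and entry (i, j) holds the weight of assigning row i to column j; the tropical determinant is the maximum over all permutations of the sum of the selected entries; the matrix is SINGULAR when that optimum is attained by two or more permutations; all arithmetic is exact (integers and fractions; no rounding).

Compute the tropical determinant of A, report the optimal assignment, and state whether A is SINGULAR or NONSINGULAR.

σ = (0, 1, 2): 1 + 21 + (-8) = 14
σ = (0, 2, 1): 1 + 9 + (-4) = 6
σ = (1, 0, 2): (-7) + 13 + (-8) = -2
σ = (1, 2, 0): (-7) + 9 + (-1) = 1
σ = (2, 0, 1): 1 + 13 + (-4) = 10
σ = (2, 1, 0): 1 + 21 + (-1) = 21
Optimal value attained by: σ = (2, 1, 0).
Answer: det⊕(A) = 21; verdict: NONSINGULAR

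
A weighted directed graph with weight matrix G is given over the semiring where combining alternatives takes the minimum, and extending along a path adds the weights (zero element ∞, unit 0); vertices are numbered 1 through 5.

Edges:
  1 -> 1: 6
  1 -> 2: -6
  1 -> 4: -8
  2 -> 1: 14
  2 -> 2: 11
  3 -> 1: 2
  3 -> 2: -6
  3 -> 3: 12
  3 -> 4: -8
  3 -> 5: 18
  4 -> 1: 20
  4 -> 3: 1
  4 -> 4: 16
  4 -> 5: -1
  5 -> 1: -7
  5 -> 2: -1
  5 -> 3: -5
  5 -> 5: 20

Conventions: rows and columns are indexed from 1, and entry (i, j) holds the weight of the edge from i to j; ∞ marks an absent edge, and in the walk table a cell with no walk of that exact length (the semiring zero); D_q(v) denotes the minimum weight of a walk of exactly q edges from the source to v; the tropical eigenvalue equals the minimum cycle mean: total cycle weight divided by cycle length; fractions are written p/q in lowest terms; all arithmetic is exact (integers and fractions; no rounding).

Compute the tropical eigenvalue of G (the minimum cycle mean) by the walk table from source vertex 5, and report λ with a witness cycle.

q=0: [∞, ∞, ∞, ∞, 0]
q=1: [-7, -1, -5, ∞, 20]
q=2: [-3, -13, 7, -15, 13]
q=3: [1, -9, -14, -11, -16]
q=4: [-23, -20, -21, -22, -12]
q=5: [-19, -29, -21, -31, -23]
Optimal cycle mean attained by: cycle 1->4->5->1, total (-8) + (-1) + (-7), length 3.
Answer: λ = -16/3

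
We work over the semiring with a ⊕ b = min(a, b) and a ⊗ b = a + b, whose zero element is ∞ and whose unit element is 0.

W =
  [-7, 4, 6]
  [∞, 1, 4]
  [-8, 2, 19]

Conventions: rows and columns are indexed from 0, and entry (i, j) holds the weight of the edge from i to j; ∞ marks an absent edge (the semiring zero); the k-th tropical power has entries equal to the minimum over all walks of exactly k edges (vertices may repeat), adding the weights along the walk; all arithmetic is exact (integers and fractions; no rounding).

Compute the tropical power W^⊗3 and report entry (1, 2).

W^⊗2:
  [-14, -3, -1]
  [-4, 2, 5]
  [-15, -4, -2]
W^⊗3:
  [-21, -10, -8]
  [-11, 0, 2]
  [-22, -11, -9]
Key observation: the optimum is the walk 1->2->0->2, with weight 4 + (-8) + 6 = 2.
Optimal value attained by: walk 1->2->0->2.
Answer: (W^⊗3)[1][2] = 2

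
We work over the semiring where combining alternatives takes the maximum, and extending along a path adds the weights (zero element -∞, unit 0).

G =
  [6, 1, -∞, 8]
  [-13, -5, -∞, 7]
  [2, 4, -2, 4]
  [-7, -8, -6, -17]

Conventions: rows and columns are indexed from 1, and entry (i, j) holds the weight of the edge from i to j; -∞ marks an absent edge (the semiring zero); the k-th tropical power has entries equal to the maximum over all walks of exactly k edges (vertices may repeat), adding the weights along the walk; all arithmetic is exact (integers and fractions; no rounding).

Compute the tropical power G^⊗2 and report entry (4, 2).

G^⊗2:
  [12, 7, 2, 14]
  [0, -1, 1, 2]
  [8, 3, -2, 11]
  [-1, -2, -8, 1]
Key observation: the optimum is the walk 4->3->2, with weight (-6) + 4 = -2.
Optimal value attained by: walk 4->3->2.
Answer: (G^⊗2)[4][2] = -2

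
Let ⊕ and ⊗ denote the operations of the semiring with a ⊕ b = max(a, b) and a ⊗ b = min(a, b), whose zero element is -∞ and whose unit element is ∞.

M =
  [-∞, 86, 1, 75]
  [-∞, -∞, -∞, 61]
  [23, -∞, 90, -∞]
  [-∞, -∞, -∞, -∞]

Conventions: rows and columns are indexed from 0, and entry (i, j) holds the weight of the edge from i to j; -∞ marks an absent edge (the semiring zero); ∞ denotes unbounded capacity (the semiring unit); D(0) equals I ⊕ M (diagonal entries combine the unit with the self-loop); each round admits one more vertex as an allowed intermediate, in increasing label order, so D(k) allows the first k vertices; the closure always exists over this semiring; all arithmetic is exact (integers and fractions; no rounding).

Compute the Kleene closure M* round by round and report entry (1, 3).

D(0):
  [∞, 86, 1, 75]
  [-∞, ∞, -∞, 61]
  [23, -∞, ∞, -∞]
  [-∞, -∞, -∞, ∞]
D(1):
  [∞, 86, 1, 75]
  [-∞, ∞, -∞, 61]
  [23, 23, ∞, 23]
  [-∞, -∞, -∞, ∞]
D(2):
  [∞, 86, 1, 75]
  [-∞, ∞, -∞, 61]
  [23, 23, ∞, 23]
  [-∞, -∞, -∞, ∞]
D(3):
  [∞, 86, 1, 75]
  [-∞, ∞, -∞, 61]
  [23, 23, ∞, 23]
  [-∞, -∞, -∞, ∞]
D(4):
  [∞, 86, 1, 75]
  [-∞, ∞, -∞, 61]
  [23, 23, ∞, 23]
  [-∞, -∞, -∞, ∞]
Answer: M*[1][3] = 61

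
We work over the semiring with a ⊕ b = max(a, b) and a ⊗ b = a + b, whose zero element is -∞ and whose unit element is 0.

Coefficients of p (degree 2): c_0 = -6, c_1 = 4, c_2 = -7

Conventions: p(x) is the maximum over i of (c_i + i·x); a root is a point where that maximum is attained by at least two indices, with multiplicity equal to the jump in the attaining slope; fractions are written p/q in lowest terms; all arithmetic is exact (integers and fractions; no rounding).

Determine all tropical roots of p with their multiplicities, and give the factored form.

hull edge (i=0, c=-6) to (i=1, c=4): slope 10, span 1
hull edge (i=1, c=4) to (i=2, c=-7): slope -11, span 1
Factored form: p(x) = -7 ⊗ (x ⊕ (-10)) ⊗ (x ⊕ 11)
Answer: roots = -10 (mult 1), 11 (mult 1)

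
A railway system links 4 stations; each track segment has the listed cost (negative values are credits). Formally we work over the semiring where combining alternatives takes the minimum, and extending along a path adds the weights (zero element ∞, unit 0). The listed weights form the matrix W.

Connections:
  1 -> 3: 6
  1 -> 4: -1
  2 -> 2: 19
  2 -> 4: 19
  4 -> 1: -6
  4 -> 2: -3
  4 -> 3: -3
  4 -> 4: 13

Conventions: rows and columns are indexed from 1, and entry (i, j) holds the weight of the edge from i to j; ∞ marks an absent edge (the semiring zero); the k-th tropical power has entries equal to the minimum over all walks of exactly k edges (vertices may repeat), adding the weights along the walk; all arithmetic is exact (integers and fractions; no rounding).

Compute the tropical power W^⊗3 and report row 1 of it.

W^⊗2:
  [-7, -4, -4, 12]
  [13, 16, 16, 32]
  [∞, ∞, ∞, ∞]
  [7, 10, 0, -7]
W^⊗3:
  [6, 9, -1, -8]
  [26, 29, 19, 12]
  [∞, ∞, ∞, ∞]
  [-13, -10, -10, 6]
Answer: row 1 of W^⊗3 = [6, 9, -1, -8]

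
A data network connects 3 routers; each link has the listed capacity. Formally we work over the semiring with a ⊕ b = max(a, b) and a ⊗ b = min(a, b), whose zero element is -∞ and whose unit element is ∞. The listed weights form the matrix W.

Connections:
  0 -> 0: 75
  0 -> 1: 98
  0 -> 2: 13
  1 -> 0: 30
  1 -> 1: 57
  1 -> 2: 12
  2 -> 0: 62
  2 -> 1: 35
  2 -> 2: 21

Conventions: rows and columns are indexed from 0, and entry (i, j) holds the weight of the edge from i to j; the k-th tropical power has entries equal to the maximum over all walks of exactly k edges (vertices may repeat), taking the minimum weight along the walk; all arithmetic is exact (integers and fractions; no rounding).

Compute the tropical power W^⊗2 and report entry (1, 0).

W^⊗2:
  [75, 75, 13]
  [30, 57, 13]
  [62, 62, 21]
Key observation: the optimum is the walk 1->0->0, with weight 30 min 75 = 30.
Optimal value attained by: walk 1->0->0.
Answer: (W^⊗2)[1][0] = 30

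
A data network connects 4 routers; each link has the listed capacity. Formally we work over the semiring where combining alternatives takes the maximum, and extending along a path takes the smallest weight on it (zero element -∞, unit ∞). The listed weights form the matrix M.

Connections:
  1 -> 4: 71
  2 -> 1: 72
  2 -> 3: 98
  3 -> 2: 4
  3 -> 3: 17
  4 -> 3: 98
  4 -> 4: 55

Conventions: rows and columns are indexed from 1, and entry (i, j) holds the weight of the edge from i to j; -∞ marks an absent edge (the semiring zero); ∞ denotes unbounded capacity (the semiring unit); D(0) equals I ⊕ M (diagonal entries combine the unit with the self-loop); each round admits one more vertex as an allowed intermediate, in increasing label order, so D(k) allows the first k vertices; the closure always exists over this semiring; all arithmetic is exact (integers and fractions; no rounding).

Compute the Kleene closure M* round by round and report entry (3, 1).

D(0):
  [∞, -∞, -∞, 71]
  [72, ∞, 98, -∞]
  [-∞, 4, ∞, -∞]
  [-∞, -∞, 98, ∞]
D(1):
  [∞, -∞, -∞, 71]
  [72, ∞, 98, 71]
  [-∞, 4, ∞, -∞]
  [-∞, -∞, 98, ∞]
D(2):
  [∞, -∞, -∞, 71]
  [72, ∞, 98, 71]
  [4, 4, ∞, 4]
  [-∞, -∞, 98, ∞]
D(3):
  [∞, -∞, -∞, 71]
  [72, ∞, 98, 71]
  [4, 4, ∞, 4]
  [4, 4, 98, ∞]
D(4):
  [∞, 4, 71, 71]
  [72, ∞, 98, 71]
  [4, 4, ∞, 4]
  [4, 4, 98, ∞]
Answer: M*[3][1] = 4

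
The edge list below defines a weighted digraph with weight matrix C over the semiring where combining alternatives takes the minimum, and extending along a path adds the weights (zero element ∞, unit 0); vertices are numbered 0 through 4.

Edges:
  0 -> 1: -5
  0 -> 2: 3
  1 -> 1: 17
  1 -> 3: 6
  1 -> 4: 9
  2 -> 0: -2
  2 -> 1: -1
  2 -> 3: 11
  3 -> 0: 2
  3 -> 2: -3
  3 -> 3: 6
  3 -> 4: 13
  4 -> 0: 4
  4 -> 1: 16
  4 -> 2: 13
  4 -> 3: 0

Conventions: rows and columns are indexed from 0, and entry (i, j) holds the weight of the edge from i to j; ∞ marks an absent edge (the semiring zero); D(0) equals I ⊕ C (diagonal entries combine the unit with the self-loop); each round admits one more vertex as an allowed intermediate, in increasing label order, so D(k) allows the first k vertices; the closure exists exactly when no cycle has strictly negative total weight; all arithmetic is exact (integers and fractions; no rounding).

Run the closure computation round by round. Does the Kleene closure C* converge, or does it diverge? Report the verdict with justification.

D(0):
  [0, -5, 3, ∞, ∞]
  [∞, 0, ∞, 6, 9]
  [-2, -1, 0, 11, ∞]
  [2, ∞, -3, 0, 13]
  [4, 16, 13, 0, 0]
D(1):
  [0, -5, 3, ∞, ∞]
  [∞, 0, ∞, 6, 9]
  [-2, -7, 0, 11, ∞]
  [2, -3, -3, 0, 13]
  [4, -1, 7, 0, 0]
D(2):
  [0, -5, 3, 1, 4]
  [∞, 0, ∞, 6, 9]
  [-2, -7, 0, -1, 2]
  [2, -3, -3, 0, 6]
  [4, -1, 7, 0, 0]
Detection: at round 3, diagonal entry (3, 3) turns strictly negative.
Key observation: the cycle 3->2->0->1->3 has total weight (-3) + (-2) + (-5) + 6, which is strictly negative.
Answer: DIVERGES — negative cycle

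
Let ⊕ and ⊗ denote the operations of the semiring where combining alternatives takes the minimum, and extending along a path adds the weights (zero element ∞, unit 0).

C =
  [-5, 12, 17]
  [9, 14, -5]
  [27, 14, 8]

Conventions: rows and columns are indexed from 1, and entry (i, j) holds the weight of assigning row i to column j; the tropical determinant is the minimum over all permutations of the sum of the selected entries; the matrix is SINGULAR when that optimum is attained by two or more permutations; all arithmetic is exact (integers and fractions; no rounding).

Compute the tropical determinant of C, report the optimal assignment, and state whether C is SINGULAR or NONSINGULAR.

σ = (1, 2, 3): (-5) + 14 + 8 = 17
σ = (1, 3, 2): (-5) + (-5) + 14 = 4
σ = (2, 1, 3): 12 + 9 + 8 = 29
σ = (2, 3, 1): 12 + (-5) + 27 = 34
σ = (3, 1, 2): 17 + 9 + 14 = 40
σ = (3, 2, 1): 17 + 14 + 27 = 58
Optimal value attained by: σ = (1, 3, 2).
Answer: det⊕(C) = 4; verdict: NONSINGULAR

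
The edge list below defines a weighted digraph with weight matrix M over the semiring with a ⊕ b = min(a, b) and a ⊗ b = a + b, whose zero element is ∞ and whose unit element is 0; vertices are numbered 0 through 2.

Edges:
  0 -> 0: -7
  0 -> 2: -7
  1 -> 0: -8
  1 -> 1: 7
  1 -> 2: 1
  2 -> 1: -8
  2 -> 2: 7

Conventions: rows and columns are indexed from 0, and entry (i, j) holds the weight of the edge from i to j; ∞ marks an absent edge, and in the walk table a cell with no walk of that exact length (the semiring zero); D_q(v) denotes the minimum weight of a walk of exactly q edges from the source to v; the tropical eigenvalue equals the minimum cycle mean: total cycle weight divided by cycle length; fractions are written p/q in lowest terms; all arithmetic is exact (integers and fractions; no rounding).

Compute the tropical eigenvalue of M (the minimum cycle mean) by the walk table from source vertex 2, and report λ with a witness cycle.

q=0: [∞, ∞, 0]
q=1: [∞, -8, 7]
q=2: [-16, -1, -7]
q=3: [-23, -15, -23]
Optimal cycle mean attained by: cycle 0->2->1->0, total (-7) + (-8) + (-8), length 3.
Answer: λ = -23/3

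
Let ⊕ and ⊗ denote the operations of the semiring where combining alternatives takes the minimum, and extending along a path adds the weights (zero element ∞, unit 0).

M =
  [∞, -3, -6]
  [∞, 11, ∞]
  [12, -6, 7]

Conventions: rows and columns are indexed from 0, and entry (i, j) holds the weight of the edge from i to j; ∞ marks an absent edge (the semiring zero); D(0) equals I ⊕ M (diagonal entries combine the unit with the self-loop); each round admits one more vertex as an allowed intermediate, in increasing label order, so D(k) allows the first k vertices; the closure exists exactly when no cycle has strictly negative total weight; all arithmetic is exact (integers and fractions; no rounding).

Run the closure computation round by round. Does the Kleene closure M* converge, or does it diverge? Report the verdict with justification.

D(0):
  [0, -3, -6]
  [∞, 0, ∞]
  [12, -6, 0]
D(1):
  [0, -3, -6]
  [∞, 0, ∞]
  [12, -6, 0]
D(2):
  [0, -3, -6]
  [∞, 0, ∞]
  [12, -6, 0]
D(3):
  [0, -12, -6]
  [∞, 0, ∞]
  [12, -6, 0]
Key observation: every diagonal entry stays at the unit through all rounds, so no improving cycle exists.
Answer: CONVERGES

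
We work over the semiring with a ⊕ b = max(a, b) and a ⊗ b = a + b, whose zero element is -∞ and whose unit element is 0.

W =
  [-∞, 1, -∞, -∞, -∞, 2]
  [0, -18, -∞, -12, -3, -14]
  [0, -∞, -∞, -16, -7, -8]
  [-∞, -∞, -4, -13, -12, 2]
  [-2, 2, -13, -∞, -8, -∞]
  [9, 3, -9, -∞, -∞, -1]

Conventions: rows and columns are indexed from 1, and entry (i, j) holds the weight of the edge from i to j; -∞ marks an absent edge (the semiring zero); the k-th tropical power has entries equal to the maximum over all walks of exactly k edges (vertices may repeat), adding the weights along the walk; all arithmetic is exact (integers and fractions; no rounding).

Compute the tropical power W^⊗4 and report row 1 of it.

W^⊗2:
  [11, 5, -7, -11, -2, 1]
  [-5, 1, -16, -25, -11, 2]
  [1, 1, -17, -29, -15, 2]
  [11, 5, -7, -20, -11, 1]
  [2, -1, -21, -10, -1, 0]
  [8, 10, -10, -9, 0, 11]
W^⊗3:
  [10, 12, -8, -7, 2, 13]
  [11, 5, -7, -11, -2, 1]
  [11, 5, -7, -11, -2, 3]
  [10, 12, -8, -7, 2, 13]
  [9, 3, -9, -13, -4, 4]
  [20, 14, 2, -2, 7, 10]
W^⊗4:
  [22, 16, 4, 0, 9, 12]
  [10, 12, -8, -7, 2, 13]
  [12, 12, -6, -7, 2, 13]
  [22, 16, 4, 0, 9, 12]
  [13, 10, -5, -9, 0, 11]
  [19, 21, 1, 2, 11, 22]
Answer: row 1 of W^⊗4 = [22, 16, 4, 0, 9, 12]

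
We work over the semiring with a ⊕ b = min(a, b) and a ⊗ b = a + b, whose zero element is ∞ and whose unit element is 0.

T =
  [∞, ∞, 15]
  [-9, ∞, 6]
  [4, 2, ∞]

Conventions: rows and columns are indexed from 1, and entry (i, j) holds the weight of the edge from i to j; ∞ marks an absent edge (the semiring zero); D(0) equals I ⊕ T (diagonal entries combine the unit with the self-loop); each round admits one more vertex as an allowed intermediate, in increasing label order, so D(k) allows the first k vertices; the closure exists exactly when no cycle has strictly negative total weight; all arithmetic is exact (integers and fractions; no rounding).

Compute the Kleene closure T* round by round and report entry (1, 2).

D(0):
  [0, ∞, 15]
  [-9, 0, 6]
  [4, 2, 0]
D(1):
  [0, ∞, 15]
  [-9, 0, 6]
  [4, 2, 0]
D(2):
  [0, ∞, 15]
  [-9, 0, 6]
  [-7, 2, 0]
D(3):
  [0, 17, 15]
  [-9, 0, 6]
  [-7, 2, 0]
Answer: T*[1][2] = 17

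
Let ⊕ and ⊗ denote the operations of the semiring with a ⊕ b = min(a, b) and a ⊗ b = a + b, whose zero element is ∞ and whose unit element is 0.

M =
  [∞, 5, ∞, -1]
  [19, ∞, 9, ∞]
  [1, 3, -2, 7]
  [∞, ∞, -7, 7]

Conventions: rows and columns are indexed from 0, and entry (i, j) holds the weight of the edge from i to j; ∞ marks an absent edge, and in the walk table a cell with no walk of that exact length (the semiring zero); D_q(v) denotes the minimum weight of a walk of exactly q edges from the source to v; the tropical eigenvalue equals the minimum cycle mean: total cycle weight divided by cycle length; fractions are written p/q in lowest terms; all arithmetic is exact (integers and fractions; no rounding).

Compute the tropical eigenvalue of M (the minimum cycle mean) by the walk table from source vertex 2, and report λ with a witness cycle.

q=0: [∞, ∞, 0, ∞]
q=1: [1, 3, -2, 7]
q=2: [-1, 1, -4, 0]
q=3: [-3, -1, -7, -2]
q=4: [-6, -4, -9, -4]
Optimal cycle mean attained by: cycle 0->3->2->0, total (-1) + (-7) + 1, length 3.
Answer: λ = -7/3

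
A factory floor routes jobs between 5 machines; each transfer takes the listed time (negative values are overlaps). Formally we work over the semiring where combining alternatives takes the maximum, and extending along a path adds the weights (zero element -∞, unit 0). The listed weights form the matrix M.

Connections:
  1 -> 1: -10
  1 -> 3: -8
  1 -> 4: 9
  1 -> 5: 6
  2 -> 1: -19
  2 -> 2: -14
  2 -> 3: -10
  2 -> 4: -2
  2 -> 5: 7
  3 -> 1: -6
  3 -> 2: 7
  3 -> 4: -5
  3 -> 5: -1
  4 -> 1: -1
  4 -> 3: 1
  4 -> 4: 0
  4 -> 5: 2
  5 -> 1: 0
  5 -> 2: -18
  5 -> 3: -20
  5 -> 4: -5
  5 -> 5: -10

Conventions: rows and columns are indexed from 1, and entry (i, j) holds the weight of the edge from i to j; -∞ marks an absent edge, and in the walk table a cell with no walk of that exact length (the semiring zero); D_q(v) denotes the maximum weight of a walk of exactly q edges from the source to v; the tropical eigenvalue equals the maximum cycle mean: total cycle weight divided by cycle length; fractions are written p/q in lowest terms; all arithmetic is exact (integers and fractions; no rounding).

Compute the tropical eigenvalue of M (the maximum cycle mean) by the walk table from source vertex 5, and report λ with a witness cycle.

q=0: [-∞, -∞, -∞, -∞, 0]
q=1: [0, -18, -20, -5, -10]
q=2: [-6, -13, -4, 9, 6]
q=3: [8, 3, 10, 9, 11]
q=4: [11, 17, 10, 17, 14]
q=5: [16, 17, 18, 20, 24]
Optimal cycle mean attained by: cycle 1->4->3->2->5->1, total 9 + 1 + 7 + 7 + 0, length 5.
Answer: λ = 24/5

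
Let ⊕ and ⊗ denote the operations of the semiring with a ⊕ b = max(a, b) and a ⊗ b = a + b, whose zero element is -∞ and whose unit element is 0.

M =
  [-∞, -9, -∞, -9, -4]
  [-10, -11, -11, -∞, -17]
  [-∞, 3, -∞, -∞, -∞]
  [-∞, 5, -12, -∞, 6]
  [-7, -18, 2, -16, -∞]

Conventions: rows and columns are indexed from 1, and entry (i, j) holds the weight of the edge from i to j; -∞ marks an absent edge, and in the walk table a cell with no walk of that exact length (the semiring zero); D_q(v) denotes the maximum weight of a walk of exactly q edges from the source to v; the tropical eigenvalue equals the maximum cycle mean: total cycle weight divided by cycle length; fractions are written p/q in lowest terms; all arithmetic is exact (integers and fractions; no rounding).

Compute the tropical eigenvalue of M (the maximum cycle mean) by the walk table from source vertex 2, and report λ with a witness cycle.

q=0: [-∞, 0, -∞, -∞, -∞]
q=1: [-10, -11, -11, -∞, -17]
q=2: [-21, -8, -15, -19, -14]
q=3: [-18, -12, -12, -30, -13]
q=4: [-20, -9, -11, -27, -22]
q=5: [-19, -8, -20, -29, -21]
Optimal cycle mean attained by: cycle 1->4->5->3->2->1, total (-9) + 6 + 2 + 3 + (-10), length 5.
Answer: λ = -8/5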